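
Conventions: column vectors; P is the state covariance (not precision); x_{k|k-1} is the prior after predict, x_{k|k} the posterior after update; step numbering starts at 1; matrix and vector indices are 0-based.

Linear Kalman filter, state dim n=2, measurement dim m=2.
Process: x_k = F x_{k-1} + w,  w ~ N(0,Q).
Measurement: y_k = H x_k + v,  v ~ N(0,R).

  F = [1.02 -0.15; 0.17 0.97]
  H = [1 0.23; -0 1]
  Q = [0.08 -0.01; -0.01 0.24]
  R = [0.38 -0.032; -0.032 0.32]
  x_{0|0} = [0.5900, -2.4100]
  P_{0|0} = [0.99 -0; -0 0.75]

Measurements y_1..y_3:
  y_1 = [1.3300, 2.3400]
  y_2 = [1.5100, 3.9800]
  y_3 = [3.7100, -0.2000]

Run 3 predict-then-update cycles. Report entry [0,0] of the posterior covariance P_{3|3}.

P_post[0,0] = 0.1758

step 1: x^-=[0.9633, -2.2374]  P^-=[1.1269 0.0525; 0.0525 0.9743]  S=[1.5826 0.2446; 0.2446 1.2943]  K=[0.7349 -0.0983; 0.0602 0.7414]  nu=[0.8813, 4.5774]  x^+=[1.1610, 1.2093]  P^+=[0.2950 -0.0550; -0.0550 0.2353]
step 2: x^-=[1.0028, 1.3703]  P^-=[0.4091 -0.0461; -0.0461 0.4518]  S=[0.7918 0.0258; 0.0258 0.7718]  K=[0.5058 -0.0766; 0.0540 0.5836]  nu=[0.1920, 2.6097]  x^+=[0.9000, 2.9037]  P^+=[0.2040 -0.0407; -0.0407 0.1850]
step 3: x^-=[0.4824, 2.9695]  P^-=[0.3089 -0.0408; -0.0408 0.4066]  S=[0.6916 0.0207; 0.0207 0.7266]  K=[0.4351 -0.0685; 0.0595 0.5579]  nu=[2.5446, -3.1695]  x^+=[1.8068, 1.3528]  P^+=[0.1758 -0.0359; -0.0359 0.1766]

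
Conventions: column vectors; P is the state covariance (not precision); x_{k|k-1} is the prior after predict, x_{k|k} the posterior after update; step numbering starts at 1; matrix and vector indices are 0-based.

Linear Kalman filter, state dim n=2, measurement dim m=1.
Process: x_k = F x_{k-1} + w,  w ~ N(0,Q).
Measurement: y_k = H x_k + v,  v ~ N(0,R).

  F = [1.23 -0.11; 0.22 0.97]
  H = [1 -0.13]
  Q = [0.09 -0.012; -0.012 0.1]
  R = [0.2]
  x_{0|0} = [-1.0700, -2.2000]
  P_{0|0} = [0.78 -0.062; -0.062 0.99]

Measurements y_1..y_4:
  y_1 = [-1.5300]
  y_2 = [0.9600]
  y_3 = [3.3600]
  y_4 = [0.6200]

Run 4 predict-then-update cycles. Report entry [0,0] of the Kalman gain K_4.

K[0,0] = 0.5470

step 1: x^-=[-1.0741, -2.3694]  P^-=[1.2988 0.0210; 0.0210 1.0428]  S=[1.5110]  K=[0.8578; -0.0758]  nu=[-0.7639]  x^+=[-1.7294, -2.3115]  P^+=[0.1871 0.1193; 0.1193 1.0341]
step 2: x^-=[-1.8729, -2.6226]  P^-=[0.3532 0.0677; 0.0677 1.1329]  S=[0.5548]  K=[0.6209; -0.1435]  nu=[2.4919]  x^+=[-0.3257, -2.9801]  P^+=[0.1394 0.1171; 0.1171 1.1215]
step 3: x^-=[-0.0729, -2.9623]  P^-=[0.2828 0.0429; 0.0429 1.2120]  S=[0.4921]  K=[0.5633; -0.2329]  nu=[3.0478]  x^+=[1.6439, -3.6722]  P^+=[0.1266 0.1075; 0.1075 1.1853]
step 4: x^-=[2.4260, -3.2004]  P^-=[0.2668 0.0215; 0.0215 1.2672]  S=[0.4827]  K=[0.5470; -0.2969]  nu=[-2.2220]  x^+=[1.2104, -2.5408]  P^+=[0.1224 0.0998; 0.0998 1.2247]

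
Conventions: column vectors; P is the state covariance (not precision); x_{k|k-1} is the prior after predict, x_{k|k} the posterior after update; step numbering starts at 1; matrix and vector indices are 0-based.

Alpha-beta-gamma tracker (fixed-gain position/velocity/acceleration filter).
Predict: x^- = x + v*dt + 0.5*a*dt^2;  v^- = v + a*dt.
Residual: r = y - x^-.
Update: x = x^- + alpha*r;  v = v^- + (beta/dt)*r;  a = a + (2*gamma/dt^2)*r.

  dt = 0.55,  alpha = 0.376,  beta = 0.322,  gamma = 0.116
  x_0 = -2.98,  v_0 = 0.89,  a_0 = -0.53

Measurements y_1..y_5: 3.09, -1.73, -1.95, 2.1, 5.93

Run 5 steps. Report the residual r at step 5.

resid = 4.6634

step 1: x_pred=-2.5707  r=5.6607  x^+=-0.4423  v^+=3.9126  a^+=3.8114
step 2: x_pred=2.2861  r=-4.0161  x^+=0.7761  v^+=3.6576  a^+=0.7313
step 3: x_pred=2.8983  r=-4.8483  x^+=1.0754  v^+=1.2213  a^+=-2.9871
step 4: x_pred=1.2953  r=0.8047  x^+=1.5978  v^+=0.0495  a^+=-2.3699
step 5: x_pred=1.2666  r=4.6634  x^+=3.0200  v^+=1.4762  a^+=1.2066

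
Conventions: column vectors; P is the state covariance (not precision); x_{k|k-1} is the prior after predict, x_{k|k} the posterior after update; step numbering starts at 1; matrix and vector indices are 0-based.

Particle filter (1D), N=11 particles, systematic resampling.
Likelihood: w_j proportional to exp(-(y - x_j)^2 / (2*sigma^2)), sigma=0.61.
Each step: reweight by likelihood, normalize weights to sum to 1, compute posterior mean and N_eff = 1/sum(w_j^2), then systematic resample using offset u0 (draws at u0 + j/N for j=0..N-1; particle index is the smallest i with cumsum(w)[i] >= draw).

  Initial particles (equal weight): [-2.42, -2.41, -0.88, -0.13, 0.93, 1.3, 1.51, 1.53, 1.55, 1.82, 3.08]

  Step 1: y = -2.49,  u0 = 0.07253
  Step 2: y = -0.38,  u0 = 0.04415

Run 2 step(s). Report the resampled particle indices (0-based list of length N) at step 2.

step 1: w=[0.4927, 0.4917, 0.0152, 0.0003, 0.0000, 0.0000, 0.0000, 0.0000, 0.0000, 0.0000, 0.0000]  mean=-2.3910  Neff=2.0625  idx=[0, 0, 0, 0, 0, 1, 1, 1, 1, 1, 1]
step 2: w=[0.0882, 0.0882, 0.0882, 0.0882, 0.0882, 0.0932, 0.0932, 0.0932, 0.0932, 0.0932, 0.0932]  mean=-2.4144  Neff=10.9919  idx=[0, 1, 2, 3, 4, 5, 6, 7, 8, 9, 10]

resampled_idx = [0, 1, 2, 3, 4, 5, 6, 7, 8, 9, 10]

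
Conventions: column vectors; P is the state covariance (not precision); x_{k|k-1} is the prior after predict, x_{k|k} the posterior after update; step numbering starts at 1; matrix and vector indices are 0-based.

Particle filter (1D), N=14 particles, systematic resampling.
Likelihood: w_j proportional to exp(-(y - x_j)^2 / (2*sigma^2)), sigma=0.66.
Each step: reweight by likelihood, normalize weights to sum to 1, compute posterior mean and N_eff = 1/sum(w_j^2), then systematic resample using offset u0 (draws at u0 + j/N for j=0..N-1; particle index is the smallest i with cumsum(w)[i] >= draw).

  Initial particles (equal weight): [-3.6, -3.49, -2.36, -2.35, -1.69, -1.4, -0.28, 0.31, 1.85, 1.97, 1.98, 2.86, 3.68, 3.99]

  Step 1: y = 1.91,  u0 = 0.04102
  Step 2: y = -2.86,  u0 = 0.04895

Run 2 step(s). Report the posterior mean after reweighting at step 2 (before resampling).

step 1: w=[0.0000, 0.0000, 0.0000, 0.0000, 0.0000, 0.0000, 0.0012, 0.0154, 0.2901, 0.2901, 0.2897, 0.1034, 0.0080, 0.0020]  mean=2.0196  Neff=3.7982  idx=[8, 8, 8, 8, 9, 9, 9, 9, 10, 10, 10, 10, 11, 11]
step 2: w=[0.1656, 0.1656, 0.1656, 0.1656, 0.0445, 0.0445, 0.0445, 0.0445, 0.0398, 0.0398, 0.0398, 0.0398, 0.0000, 0.0000]  mean=1.8921  Neff=8.0625  idx=[0, 0, 1, 1, 2, 2, 2, 3, 3, 4, 6, 7, 9, 11]

post_mean = 1.8921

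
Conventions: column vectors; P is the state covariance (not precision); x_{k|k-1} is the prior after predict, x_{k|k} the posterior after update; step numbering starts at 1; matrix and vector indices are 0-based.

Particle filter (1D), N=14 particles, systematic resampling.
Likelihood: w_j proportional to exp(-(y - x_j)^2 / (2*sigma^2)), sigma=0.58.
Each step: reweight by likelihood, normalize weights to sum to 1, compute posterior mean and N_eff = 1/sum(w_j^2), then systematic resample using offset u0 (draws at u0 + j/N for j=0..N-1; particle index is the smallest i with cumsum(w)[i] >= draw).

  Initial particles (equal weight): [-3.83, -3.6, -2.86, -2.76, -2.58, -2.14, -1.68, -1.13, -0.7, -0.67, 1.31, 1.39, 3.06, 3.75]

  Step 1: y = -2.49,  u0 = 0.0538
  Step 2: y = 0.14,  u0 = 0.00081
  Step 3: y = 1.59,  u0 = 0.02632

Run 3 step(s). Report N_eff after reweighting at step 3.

N_eff = 12.0150

step 1: w=[0.0164, 0.0380, 0.1933, 0.2126, 0.2341, 0.1975, 0.0893, 0.0152, 0.0020, 0.0017, 0.0000, 0.0000, 0.0000, 0.0000]  mean=-2.5353  Neff=5.3691  idx=[1, 2, 2, 3, 3, 3, 4, 4, 4, 5, 5, 5, 6, 7]
step 2: w=[0.0000, 0.0000, 0.0000, 0.0000, 0.0000, 0.0000, 0.0002, 0.0002, 0.0002, 0.0044, 0.0044, 0.0044, 0.0730, 0.9130]  mean=-1.1845  Neff=1.1918  idx=[9, 12, 13, 13, 13, 13, 13, 13, 13, 13, 13, 13, 13, 13]
step 3: w=[0.0000, 0.0006, 0.0833, 0.0833, 0.0833, 0.0833, 0.0833, 0.0833, 0.0833, 0.0833, 0.0833, 0.0833, 0.0833, 0.0833]  mean=-1.1303  Neff=12.0150  idx=[2, 3, 4, 4, 5, 6, 7, 8, 9, 10, 10, 11, 12, 13]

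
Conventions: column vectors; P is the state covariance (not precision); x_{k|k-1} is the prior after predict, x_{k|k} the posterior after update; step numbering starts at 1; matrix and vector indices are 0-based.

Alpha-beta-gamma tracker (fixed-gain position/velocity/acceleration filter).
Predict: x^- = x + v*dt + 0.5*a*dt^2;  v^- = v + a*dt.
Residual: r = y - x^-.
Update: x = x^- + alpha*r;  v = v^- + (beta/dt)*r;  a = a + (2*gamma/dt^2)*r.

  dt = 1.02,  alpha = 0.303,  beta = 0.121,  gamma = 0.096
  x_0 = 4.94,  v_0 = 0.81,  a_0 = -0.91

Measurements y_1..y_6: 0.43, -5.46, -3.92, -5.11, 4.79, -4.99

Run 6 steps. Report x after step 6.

x_post = -14.2884

step 1: x_pred=5.2928  r=-4.8628  x^+=3.8194  v^+=-0.6951  a^+=-1.8074
step 2: x_pred=2.1702  r=-7.6302  x^+=-0.1417  v^+=-3.4438  a^+=-3.2155
step 3: x_pred=-5.3271  r=1.4071  x^+=-4.9008  v^+=-6.5567  a^+=-2.9558
step 4: x_pred=-13.1262  r=8.0162  x^+=-10.6973  v^+=-8.6207  a^+=-1.4765
step 5: x_pred=-20.2585  r=25.0485  x^+=-12.6688  v^+=-7.1553  a^+=3.1461
step 6: x_pred=-18.3306  r=13.3406  x^+=-14.2884  v^+=-2.3638  a^+=5.6080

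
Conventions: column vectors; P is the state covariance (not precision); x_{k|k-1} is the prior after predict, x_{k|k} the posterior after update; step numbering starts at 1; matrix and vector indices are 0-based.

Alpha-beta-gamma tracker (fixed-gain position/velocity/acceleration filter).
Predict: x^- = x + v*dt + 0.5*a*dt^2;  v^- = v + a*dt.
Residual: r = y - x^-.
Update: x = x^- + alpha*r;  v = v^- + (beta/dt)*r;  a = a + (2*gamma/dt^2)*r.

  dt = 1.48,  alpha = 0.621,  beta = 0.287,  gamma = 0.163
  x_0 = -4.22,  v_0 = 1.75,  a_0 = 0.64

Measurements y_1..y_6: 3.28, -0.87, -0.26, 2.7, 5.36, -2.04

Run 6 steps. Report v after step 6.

v_post = -3.5076

step 1: x_pred=-0.9291  r=4.2091  x^+=1.6848  v^+=3.5134  a^+=1.2664
step 2: x_pred=8.2716  r=-9.1416  x^+=2.5947  v^+=3.6150  a^+=-0.0941
step 3: x_pred=7.8418  r=-8.1018  x^+=2.8106  v^+=1.9046  a^+=-1.2999
step 4: x_pred=4.2058  r=-1.5058  x^+=3.2707  v^+=-0.3113  a^+=-1.5240
step 5: x_pred=1.1409  r=4.2191  x^+=3.7610  v^+=-1.7487  a^+=-0.8961
step 6: x_pred=0.1916  r=-2.2316  x^+=-1.1942  v^+=-3.5076  a^+=-1.2282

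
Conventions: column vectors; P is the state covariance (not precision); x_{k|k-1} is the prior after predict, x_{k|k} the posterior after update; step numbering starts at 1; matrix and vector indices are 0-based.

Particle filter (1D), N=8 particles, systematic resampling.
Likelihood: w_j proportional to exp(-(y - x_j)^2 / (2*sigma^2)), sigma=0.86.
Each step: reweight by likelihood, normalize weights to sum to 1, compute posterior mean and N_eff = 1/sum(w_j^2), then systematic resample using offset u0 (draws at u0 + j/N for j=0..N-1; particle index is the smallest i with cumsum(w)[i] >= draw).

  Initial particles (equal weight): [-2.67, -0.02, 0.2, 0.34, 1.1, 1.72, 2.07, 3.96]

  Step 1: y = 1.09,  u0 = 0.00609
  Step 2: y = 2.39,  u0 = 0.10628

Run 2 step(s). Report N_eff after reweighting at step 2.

step 1: w=[0.0000, 0.1088, 0.1465, 0.1711, 0.2503, 0.1914, 0.1308, 0.0010]  mean=0.9644  Neff=5.5863  idx=[1, 2, 3, 3, 4, 4, 5, 6]
step 2: w=[0.0079, 0.0157, 0.0234, 0.0234, 0.1301, 0.1301, 0.2958, 0.3738]  mean=1.5875  Neff=3.8104  idx=[4, 5, 6, 6, 6, 7, 7, 7]

N_eff = 3.8104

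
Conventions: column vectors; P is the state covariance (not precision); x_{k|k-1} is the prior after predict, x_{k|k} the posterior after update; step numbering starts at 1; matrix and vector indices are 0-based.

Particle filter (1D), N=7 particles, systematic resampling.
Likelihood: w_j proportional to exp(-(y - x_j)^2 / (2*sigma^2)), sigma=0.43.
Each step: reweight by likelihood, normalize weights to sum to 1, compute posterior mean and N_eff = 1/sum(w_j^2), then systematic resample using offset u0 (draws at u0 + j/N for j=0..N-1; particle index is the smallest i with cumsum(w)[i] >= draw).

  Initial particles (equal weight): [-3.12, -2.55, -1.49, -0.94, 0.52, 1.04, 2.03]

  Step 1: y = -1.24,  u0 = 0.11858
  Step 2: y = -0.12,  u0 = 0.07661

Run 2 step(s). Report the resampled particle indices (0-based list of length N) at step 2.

step 1: w=[0.0000, 0.0059, 0.5154, 0.4785, 0.0001, 0.0000, 0.0000]  mean=-1.2329  Neff=2.0216  idx=[2, 2, 2, 3, 3, 3, 3]
step 2: w=[0.0094, 0.0094, 0.0094, 0.2430, 0.2430, 0.2430, 0.2430]  mean=-0.9554  Neff=4.2296  idx=[3, 3, 4, 4, 5, 6, 6]

resampled_idx = [3, 3, 4, 4, 5, 6, 6]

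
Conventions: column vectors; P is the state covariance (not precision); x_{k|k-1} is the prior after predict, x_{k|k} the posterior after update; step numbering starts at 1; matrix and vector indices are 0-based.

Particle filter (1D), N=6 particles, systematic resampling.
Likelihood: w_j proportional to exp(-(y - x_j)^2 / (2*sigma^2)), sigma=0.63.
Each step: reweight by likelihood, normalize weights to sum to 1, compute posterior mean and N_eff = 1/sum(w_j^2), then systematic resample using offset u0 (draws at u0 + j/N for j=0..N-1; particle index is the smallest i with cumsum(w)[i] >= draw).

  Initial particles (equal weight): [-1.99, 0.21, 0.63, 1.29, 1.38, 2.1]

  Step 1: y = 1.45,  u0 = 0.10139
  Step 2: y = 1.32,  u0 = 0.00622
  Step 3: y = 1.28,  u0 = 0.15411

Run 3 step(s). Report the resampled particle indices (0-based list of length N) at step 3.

step 1: w=[0.0000, 0.0462, 0.1373, 0.3101, 0.3183, 0.1881]  mean=1.3305  Neff=3.9391  idx=[2, 3, 3, 4, 4, 5]
step 2: w=[0.1097, 0.1997, 0.1997, 0.1990, 0.1990, 0.0929]  mean=1.3286  Neff=5.5672  idx=[0, 1, 2, 2, 3, 4]
step 3: w=[0.1056, 0.1798, 0.1798, 0.1798, 0.1775, 0.1775]  mean=1.2523  Neff=5.8429  idx=[1, 2, 3, 4, 4, 5]

resampled_idx = [1, 2, 3, 4, 4, 5]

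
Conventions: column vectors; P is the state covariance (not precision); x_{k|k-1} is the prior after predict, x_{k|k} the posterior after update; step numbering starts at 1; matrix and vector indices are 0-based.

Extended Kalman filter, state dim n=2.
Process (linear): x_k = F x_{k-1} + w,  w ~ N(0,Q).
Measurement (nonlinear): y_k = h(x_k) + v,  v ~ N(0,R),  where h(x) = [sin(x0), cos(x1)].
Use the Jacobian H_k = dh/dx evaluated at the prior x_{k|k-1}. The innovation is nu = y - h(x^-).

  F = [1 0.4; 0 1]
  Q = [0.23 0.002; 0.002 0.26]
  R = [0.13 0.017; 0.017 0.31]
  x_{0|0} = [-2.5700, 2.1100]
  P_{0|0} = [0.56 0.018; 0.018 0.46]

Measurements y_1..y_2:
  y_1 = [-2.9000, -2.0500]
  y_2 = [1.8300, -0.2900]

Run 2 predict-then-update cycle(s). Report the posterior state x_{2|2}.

x_post = [2.2079, 3.4440]

step 1: x^-=[-1.7260, 2.1100]  P^-=[0.8780 0.2040; 0.2040 0.7200]  H_jac=[-0.1546 0.0000; 0.0000 -0.8581]  S=[0.1510 0.0441; 0.0441 0.8402]  K=[-0.8512 -0.1637; 0.0058 -0.7357]  nu=[-1.9120, -1.5365]  x^+=[0.1530, 3.2293]  P^+=[0.7338 0.0760; 0.0760 0.2657]
step 2: x^-=[1.4447, 3.2293]  P^-=[1.0671 0.1843; 0.1843 0.5257]  H_jac=[0.1258 0.0000; 0.0000 0.0876]  S=[0.1469 0.0190; 0.0190 0.3140]  K=[0.9142 -0.0040; 0.1399 0.1381]  nu=[0.8379, 0.7062]  x^+=[2.2079, 3.4440]  P^+=[0.9445 0.1633; 0.1633 0.5161]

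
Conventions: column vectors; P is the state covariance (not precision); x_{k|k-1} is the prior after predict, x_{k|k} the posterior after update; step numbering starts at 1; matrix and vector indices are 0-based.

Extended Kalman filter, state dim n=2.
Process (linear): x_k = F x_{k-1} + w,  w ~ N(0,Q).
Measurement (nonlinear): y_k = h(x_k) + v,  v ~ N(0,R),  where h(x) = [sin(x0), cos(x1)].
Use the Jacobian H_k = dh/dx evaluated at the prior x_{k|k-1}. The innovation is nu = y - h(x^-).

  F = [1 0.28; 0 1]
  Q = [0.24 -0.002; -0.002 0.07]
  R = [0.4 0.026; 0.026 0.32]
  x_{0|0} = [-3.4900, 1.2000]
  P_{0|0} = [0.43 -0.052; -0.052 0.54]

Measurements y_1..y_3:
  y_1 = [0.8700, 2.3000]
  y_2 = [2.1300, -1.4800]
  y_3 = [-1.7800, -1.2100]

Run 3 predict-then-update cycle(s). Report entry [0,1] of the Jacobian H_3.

H_jac[0,1] = 0.0000

step 1: x^-=[-3.1540, 1.2000]  P^-=[0.6832 0.0972; 0.0972 0.6100]  H_jac=[-0.9999 0.0000; 0.0000 -0.9320]  S=[1.0831 0.1166; 0.1166 0.8499]  K=[-0.6285 -0.0204; -0.0180 -0.6665]  nu=[0.8576, 1.9376]  x^+=[-3.7325, -0.1068]  P^+=[0.2520 0.0245; 0.0245 0.2293]
step 2: x^-=[-3.7624, -0.1068]  P^-=[0.5237 0.0867; 0.0867 0.2993]  H_jac=[-0.8134 0.0000; 0.0000 0.1066]  S=[0.7465 0.0185; 0.0185 0.3234]  K=[-0.5721 0.0613; -0.0971 0.1042]  nu=[1.5483, -2.4743]  x^+=[-4.7999, -0.5151]  P^+=[0.2794 0.0444; 0.0444 0.2891]
step 3: x^-=[-4.9441, -0.5151]  P^-=[0.5669 0.1234; 0.1234 0.3591]  H_jac=[0.2297 0.0000; 0.0000 0.4926]  S=[0.4299 0.0400; 0.0400 0.4072]  K=[0.2917 0.1206; 0.0258 0.4320]  nu=[-2.7533, -2.0802]  x^+=[-5.9982, -1.4847]  P^+=[0.5216 0.0938; 0.0938 0.2820]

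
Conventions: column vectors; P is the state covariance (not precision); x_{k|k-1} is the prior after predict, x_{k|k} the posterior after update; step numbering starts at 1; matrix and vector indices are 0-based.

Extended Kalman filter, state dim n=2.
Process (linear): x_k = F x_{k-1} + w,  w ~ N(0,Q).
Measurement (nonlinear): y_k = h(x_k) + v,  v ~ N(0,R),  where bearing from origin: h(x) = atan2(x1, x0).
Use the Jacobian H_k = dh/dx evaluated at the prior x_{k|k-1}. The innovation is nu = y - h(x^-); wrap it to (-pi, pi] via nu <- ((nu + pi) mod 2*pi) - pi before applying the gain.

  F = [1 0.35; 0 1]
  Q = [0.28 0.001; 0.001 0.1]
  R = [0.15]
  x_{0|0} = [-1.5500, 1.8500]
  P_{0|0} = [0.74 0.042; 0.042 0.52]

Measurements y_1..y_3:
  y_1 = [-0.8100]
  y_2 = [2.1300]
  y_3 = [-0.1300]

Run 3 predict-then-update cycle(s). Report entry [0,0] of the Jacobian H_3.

step 1: x^-=[-0.9025, 1.8500]  P^-=[1.1131 0.2250; 0.2250 0.6200]  H_jac=[-0.4366 -0.2130]  S=[0.4322]  K=[-1.2354; -0.5329]  nu=[-2.8347]  x^+=[2.5995, 3.3605]  P^+=[0.4535 -0.0595; -0.0595 0.4973]
step 2: x^-=[3.7757, 3.3605]  P^-=[0.7527 0.1155; 0.1155 0.5973]  H_jac=[-0.1315 0.1478]  S=[0.1716]  K=[-0.4775; 0.4259]  nu=[1.4027]  x^+=[3.1059, 3.9579]  P^+=[0.7136 0.1504; 0.1504 0.5662]
step 3: x^-=[4.4911, 3.9579]  P^-=[1.1682 0.3496; 0.3496 0.6662]  H_jac=[-0.1104 0.1253]  S=[0.1650]  K=[-0.5164; 0.2719]  nu=[-0.8524]  x^+=[4.9313, 3.7261]  P^+=[1.1242 0.3727; 0.3727 0.6540]

H_jac[0,0] = -0.1104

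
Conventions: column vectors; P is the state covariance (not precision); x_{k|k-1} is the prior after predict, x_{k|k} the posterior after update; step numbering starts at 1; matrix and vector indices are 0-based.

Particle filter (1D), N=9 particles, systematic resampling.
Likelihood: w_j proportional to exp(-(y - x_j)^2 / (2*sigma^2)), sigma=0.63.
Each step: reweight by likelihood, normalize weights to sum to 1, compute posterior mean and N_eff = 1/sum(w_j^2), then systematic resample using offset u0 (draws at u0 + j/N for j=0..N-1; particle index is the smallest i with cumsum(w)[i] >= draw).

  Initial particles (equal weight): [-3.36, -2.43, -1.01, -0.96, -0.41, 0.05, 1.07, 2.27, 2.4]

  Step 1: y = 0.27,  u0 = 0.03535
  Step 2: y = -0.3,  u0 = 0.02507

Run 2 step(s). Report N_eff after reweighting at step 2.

N_eff = 7.2032

step 1: w=[0.0000, 0.0000, 0.0569, 0.0666, 0.2503, 0.4216, 0.2001, 0.0029, 0.0015]  mean=0.0212  Neff=3.4703  idx=[2, 4, 4, 4, 5, 5, 5, 6, 6]
step 2: w=[0.0849, 0.1577, 0.1577, 0.1577, 0.1373, 0.1373, 0.1373, 0.0151, 0.0151]  mean=-0.2269  Neff=7.2032  idx=[0, 1, 2, 2, 3, 4, 4, 5, 6]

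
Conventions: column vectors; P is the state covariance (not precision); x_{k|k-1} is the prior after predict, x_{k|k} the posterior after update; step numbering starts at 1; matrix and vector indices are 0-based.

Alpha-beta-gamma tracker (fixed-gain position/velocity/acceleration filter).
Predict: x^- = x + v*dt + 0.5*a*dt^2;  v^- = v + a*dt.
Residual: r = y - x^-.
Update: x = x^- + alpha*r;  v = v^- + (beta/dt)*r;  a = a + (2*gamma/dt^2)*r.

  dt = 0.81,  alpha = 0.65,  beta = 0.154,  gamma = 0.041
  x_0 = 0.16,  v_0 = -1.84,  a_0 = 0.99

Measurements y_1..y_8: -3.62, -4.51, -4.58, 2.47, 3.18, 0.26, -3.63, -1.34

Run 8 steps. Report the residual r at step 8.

resid = -2.8776

step 1: x_pred=-1.0056  r=-2.6144  x^+=-2.7050  v^+=-1.5352  a^+=0.6633
step 2: x_pred=-3.7309  r=-0.7791  x^+=-4.2373  v^+=-1.1460  a^+=0.5659
step 3: x_pred=-4.9800  r=0.4000  x^+=-4.7200  v^+=-0.6116  a^+=0.6159
step 4: x_pred=-5.0134  r=7.4834  x^+=-0.1492  v^+=1.3100  a^+=1.5511
step 5: x_pred=1.4207  r=1.7593  x^+=2.5643  v^+=2.9009  a^+=1.7710
step 6: x_pred=5.4950  r=-5.2350  x^+=2.0922  v^+=3.3401  a^+=1.1167
step 7: x_pred=5.1641  r=-8.7941  x^+=-0.5521  v^+=2.5727  a^+=0.0177
step 8: x_pred=1.5376  r=-2.8776  x^+=-0.3328  v^+=2.0399  a^+=-0.3420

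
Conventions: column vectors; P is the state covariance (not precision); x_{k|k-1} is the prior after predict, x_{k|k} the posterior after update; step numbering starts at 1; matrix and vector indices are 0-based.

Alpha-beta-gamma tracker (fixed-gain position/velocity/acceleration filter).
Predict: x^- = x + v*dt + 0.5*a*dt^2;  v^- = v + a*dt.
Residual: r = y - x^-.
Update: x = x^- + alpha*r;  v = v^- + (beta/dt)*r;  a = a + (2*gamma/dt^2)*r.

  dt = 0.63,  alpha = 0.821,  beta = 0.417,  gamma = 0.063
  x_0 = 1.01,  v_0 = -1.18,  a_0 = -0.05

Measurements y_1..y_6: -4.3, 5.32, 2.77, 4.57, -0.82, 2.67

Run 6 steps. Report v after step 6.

v_post = 0.1360

step 1: x_pred=0.2567  r=-4.5567  x^+=-3.4844  v^+=-4.2276  a^+=-1.4966
step 2: x_pred=-6.4447  r=11.7647  x^+=3.2141  v^+=2.6167  a^+=2.2383
step 3: x_pred=5.3068  r=-2.5368  x^+=3.2241  v^+=2.3477  a^+=1.4329
step 4: x_pred=4.9875  r=-0.4175  x^+=4.6447  v^+=2.9741  a^+=1.3004
step 5: x_pred=6.7765  r=-7.5965  x^+=0.5398  v^+=-1.2348  a^+=-1.1112
step 6: x_pred=-0.4587  r=3.1287  x^+=2.1100  v^+=0.1360  a^+=-0.1180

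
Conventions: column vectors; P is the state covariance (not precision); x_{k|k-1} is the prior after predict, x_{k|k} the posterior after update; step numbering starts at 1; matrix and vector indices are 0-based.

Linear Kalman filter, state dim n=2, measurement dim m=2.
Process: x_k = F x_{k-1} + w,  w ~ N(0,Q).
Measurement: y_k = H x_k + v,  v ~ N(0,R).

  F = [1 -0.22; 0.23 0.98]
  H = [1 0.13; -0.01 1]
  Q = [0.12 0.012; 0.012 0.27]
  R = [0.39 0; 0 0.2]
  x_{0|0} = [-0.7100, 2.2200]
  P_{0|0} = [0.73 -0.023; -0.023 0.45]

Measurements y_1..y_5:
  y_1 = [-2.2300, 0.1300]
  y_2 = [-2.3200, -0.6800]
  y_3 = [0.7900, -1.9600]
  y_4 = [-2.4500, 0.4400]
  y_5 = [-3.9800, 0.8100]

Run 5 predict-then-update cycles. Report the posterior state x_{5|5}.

step 1: x^-=[-1.1984, 2.0123]  P^-=[0.8819 0.0615; 0.0615 0.7304]  S=[1.3002 0.1476; 0.1476 0.9293]  K=[0.6904 -0.0529; 0.0318 0.7803]  nu=[-1.2932, -1.8943]  x^+=[-1.9910, 0.4931]  P^+=[0.2703 -0.0079; -0.0079 0.1560]
step 2: x^-=[-2.0995, 0.0253]  P^-=[0.4013 0.0332; 0.0332 0.4305]  S=[0.8072 0.0851; 0.0851 0.6299]  K=[0.5048 -0.0219; 0.0390 0.6777]  nu=[-0.2238, -0.7263]  x^+=[-2.1966, -0.4756]  P^+=[0.1972 -0.0024; -0.0024 0.1355]
step 3: x^-=[-2.0919, -0.9713]  P^-=[0.3248 0.0259; 0.0259 0.4095]  S=[0.7285 0.0759; 0.0759 0.6090]  K=[0.4525 -0.0192; 0.0392 0.6671]  nu=[3.0082, -1.0096]  x^+=[-0.7114, -1.5270]  P^+=[0.1767 -0.0021; -0.0021 0.1334]
step 4: x^-=[-0.3755, -1.6601]  P^-=[0.3041 0.0220; 0.0220 0.4065]  S=[0.7067 0.0718; 0.0718 0.6061]  K=[0.4364 -0.0204; 0.0383 0.6658]  nu=[-1.8587, 2.0963]  x^+=[-1.2295, -0.3354]  P^+=[0.1705 -0.0024; -0.0024 0.1331]
step 5: x^-=[-1.1557, -0.6115]  P^-=[0.2980 0.0203; 0.0203 0.4058]  S=[0.7002 0.0701; 0.0701 0.6054]  K=[0.4315 -0.0213; 0.0378 0.6656]  nu=[-2.7448, 1.4100]  x^+=[-2.3703, 0.2233]  P^+=[0.1686 -0.0026; -0.0026 0.1331]

x_post = [-2.3703, 0.2233]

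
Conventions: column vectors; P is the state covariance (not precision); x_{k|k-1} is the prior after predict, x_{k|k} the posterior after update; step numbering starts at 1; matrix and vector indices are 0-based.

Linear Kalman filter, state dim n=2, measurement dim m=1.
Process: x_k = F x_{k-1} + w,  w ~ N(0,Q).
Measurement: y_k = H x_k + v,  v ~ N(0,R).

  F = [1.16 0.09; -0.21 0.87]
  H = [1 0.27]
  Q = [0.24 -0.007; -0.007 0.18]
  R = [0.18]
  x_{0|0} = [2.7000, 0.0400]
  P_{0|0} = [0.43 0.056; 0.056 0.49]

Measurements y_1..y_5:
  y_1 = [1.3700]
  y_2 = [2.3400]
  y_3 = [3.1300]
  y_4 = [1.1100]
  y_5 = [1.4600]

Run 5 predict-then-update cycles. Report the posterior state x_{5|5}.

step 1: x^-=[3.1356, -0.5322]  P^-=[0.8343 -0.0179; -0.0179 0.5494]  S=[1.0446]  K=[0.7940; 0.1248]  nu=[-1.6219]  x^+=[1.8478, -0.7347]  P^+=[0.1757 -0.1215; -0.1215 0.5331]
step 2: x^-=[2.0774, -1.0272]  P^-=[0.4554 -0.1284; -0.1284 0.6356]  S=[0.6124]  K=[0.6870; 0.0707]  nu=[0.5400]  x^+=[2.4483, -0.9891]  P^+=[0.1663 -0.1581; -0.1581 0.6326]
step 3: x^-=[2.7511, -1.3746]  P^-=[0.4359 -0.1545; -0.1545 0.7239]  S=[0.5853]  K=[0.6736; 0.0699]  nu=[0.7501]  x^+=[3.2563, -1.3222]  P^+=[0.1704 -0.1821; -0.1821 0.7210]
step 4: x^-=[3.6583, -1.8341]  P^-=[0.4371 -0.1724; -0.1724 0.7998]  S=[0.5823]  K=[0.6707; 0.0748]  nu=[-2.0531]  x^+=[2.2813, -1.9877]  P^+=[0.1752 -0.2016; -0.2016 0.7965]
step 5: x^-=[2.4674, -2.2084]  P^-=[0.4401 -0.1869; -0.1869 0.8643]  S=[0.5821]  K=[0.6693; 0.0797]  nu=[-0.4111]  x^+=[2.1922, -2.2412]  P^+=[0.1793 -0.2180; -0.2180 0.8606]

x_post = [2.1922, -2.2412]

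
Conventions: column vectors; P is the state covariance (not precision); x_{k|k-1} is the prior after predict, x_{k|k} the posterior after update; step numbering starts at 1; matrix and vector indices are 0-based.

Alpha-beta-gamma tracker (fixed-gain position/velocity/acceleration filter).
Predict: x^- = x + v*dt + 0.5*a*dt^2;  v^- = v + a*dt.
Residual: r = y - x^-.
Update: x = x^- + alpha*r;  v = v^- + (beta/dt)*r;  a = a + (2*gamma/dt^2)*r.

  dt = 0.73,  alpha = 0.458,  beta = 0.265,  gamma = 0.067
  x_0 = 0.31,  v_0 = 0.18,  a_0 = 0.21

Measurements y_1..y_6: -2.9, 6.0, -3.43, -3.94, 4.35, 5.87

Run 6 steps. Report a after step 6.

a_post = 1.9353

step 1: x_pred=0.4974  r=-3.3974  x^+=-1.0586  v^+=-0.9000  a^+=-0.6443
step 2: x_pred=-1.8873  r=7.8873  x^+=1.7251  v^+=1.4929  a^+=1.3390
step 3: x_pred=3.1717  r=-6.6017  x^+=0.1481  v^+=0.0739  a^+=-0.3210
step 4: x_pred=0.1165  r=-4.0565  x^+=-1.7414  v^+=-1.6330  a^+=-1.3410
step 5: x_pred=-3.2908  r=7.6408  x^+=0.2087  v^+=0.1617  a^+=0.5803
step 6: x_pred=0.4814  r=5.3886  x^+=2.9494  v^+=2.5415  a^+=1.9353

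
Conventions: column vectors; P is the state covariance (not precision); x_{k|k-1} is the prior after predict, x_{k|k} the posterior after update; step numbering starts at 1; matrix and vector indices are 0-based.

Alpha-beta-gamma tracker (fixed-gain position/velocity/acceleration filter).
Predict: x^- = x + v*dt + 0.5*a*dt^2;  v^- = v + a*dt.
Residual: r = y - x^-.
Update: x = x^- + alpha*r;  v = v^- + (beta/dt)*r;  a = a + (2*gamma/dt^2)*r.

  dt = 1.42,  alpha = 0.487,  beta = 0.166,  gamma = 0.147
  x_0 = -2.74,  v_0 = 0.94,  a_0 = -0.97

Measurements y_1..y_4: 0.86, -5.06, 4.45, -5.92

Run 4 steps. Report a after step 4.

step 1: x_pred=-2.3832  r=3.2432  x^+=-0.8037  v^+=-0.0583  a^+=-0.4971
step 2: x_pred=-1.3877  r=-3.6723  x^+=-3.1761  v^+=-1.1935  a^+=-1.0326
step 3: x_pred=-5.9119  r=10.3619  x^+=-0.8657  v^+=-1.4484  a^+=0.4782
step 4: x_pred=-2.4403  r=-3.4797  x^+=-4.1349  v^+=-1.1761  a^+=-0.0291

a_post = -0.0291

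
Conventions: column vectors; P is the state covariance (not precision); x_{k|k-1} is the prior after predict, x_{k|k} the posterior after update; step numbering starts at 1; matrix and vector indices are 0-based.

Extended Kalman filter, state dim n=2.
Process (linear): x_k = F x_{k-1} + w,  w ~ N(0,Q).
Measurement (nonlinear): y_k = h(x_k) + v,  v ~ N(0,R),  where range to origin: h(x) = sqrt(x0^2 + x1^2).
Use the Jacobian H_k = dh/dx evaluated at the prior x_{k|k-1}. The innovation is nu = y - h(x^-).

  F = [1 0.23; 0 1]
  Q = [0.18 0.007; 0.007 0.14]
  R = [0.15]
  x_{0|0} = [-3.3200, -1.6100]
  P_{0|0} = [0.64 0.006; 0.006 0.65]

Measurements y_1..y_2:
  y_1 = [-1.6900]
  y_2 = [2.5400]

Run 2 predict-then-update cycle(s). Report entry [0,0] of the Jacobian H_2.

step 1: x^-=[-3.6903, -1.6100]  P^-=[0.8571 0.1625; 0.1625 0.7900]  H_jac=[-0.9166 -0.3999]  S=[1.1155]  K=[-0.7625; -0.4167]  nu=[-5.7162]  x^+=[0.6684, 0.7720]  P^+=[0.2085 -0.1920; -0.1920 0.5963]
step 2: x^-=[0.8460, 0.7720]  P^-=[0.3318 -0.0478; -0.0478 0.7363]  H_jac=[0.7387 0.6741]  S=[0.6180]  K=[0.3444; 0.7460]  nu=[1.3947]  x^+=[1.3264, 1.8124]  P^+=[0.2585 -0.2066; -0.2066 0.3924]

H_jac[0,0] = 0.7387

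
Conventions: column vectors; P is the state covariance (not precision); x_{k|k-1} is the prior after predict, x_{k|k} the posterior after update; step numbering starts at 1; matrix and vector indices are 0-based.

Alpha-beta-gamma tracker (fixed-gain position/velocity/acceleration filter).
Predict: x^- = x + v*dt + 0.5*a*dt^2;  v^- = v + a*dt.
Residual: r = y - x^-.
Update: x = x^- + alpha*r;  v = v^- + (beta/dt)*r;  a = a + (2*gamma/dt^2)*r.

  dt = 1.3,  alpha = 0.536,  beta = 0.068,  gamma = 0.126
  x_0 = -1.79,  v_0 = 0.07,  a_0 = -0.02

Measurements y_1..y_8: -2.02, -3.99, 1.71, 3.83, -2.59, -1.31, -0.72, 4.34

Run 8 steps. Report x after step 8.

x_post = 3.0775

step 1: x_pred=-1.7159  r=-0.3041  x^+=-1.8789  v^+=0.0281  a^+=-0.0653
step 2: x_pred=-1.8976  r=-2.0924  x^+=-3.0191  v^+=-0.1663  a^+=-0.3773
step 3: x_pred=-3.5542  r=5.2642  x^+=-0.7326  v^+=-0.3815  a^+=0.4076
step 4: x_pred=-0.8841  r=4.7141  x^+=1.6427  v^+=0.3950  a^+=1.1105
step 5: x_pred=3.0945  r=-5.6845  x^+=0.0476  v^+=1.5413  a^+=0.2629
step 6: x_pred=2.2735  r=-3.5835  x^+=0.3527  v^+=1.6957  a^+=-0.2714
step 7: x_pred=2.3277  r=-3.0477  x^+=0.6941  v^+=1.1834  a^+=-0.7259
step 8: x_pred=1.6191  r=2.7209  x^+=3.0775  v^+=0.3820  a^+=-0.3202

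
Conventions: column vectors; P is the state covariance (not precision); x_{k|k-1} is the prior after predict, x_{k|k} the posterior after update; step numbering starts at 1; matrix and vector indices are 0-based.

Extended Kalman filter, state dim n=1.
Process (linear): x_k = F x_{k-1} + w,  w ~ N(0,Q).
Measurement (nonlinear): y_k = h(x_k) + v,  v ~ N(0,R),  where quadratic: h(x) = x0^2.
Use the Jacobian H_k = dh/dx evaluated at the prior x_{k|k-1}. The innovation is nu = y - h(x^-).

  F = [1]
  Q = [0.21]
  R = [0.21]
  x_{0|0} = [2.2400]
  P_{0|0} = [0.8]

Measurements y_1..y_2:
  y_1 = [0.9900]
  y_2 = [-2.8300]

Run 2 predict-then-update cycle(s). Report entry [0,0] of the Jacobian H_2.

H_jac[0,0] = 2.7004

step 1: x^-=[2.2400]  P^-=[1.0100]  H_jac=[4.4800]  S=[20.4811]  K=[0.2209]  nu=[-4.0276]  x^+=[1.3502]  P^+=[0.0104]
step 2: x^-=[1.3502]  P^-=[0.2204]  H_jac=[2.7004]  S=[1.8169]  K=[0.3275]  nu=[-4.6530]  x^+=[-0.1737]  P^+=[0.0255]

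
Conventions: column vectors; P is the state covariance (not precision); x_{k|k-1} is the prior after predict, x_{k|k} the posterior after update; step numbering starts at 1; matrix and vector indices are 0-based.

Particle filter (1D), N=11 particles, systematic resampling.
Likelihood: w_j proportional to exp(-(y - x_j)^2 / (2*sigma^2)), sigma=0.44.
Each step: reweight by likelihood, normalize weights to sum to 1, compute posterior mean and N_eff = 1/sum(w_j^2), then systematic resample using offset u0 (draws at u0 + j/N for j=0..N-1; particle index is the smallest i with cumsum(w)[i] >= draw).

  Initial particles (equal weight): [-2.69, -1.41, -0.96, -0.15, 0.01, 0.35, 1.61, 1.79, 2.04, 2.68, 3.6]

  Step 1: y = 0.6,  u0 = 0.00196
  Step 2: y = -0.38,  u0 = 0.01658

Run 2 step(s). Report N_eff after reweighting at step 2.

step 1: w=[0.0000, 0.0000, 0.0012, 0.1466, 0.2550, 0.5332, 0.0450, 0.0162, 0.0030, 0.0000, 0.0000]  mean=0.2734  Neff=2.6805  idx=[3, 3, 4, 4, 4, 5, 5, 5, 5, 5, 5]
step 2: w=[0.1650, 0.1650, 0.1277, 0.1277, 0.1277, 0.0478, 0.0478, 0.0478, 0.0478, 0.0478, 0.0478]  mean=0.0547  Neff=8.5372  idx=[0, 0, 1, 1, 2, 3, 3, 4, 5, 7, 9]

N_eff = 8.5372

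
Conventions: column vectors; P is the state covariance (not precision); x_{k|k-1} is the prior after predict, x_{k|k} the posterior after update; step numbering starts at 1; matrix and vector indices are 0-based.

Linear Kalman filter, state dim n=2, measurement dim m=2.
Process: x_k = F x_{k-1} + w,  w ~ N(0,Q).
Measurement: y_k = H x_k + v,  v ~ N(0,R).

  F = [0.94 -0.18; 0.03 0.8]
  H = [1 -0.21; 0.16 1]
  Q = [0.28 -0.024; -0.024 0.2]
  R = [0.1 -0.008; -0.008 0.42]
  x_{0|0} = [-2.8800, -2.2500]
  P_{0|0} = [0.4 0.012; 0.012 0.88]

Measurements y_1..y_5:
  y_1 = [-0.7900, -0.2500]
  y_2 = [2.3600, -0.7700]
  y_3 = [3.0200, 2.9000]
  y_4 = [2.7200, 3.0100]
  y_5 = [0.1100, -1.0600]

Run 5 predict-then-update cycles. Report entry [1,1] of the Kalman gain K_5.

step 1: x^-=[-2.3022, -1.8864]  P^-=[0.6579 -0.1305; -0.1305 0.7641]  S=[0.8464 -0.1893; -0.1893 1.1592]  K=[0.8353 0.1147; -0.2079 0.6072]  nu=[1.1161, 2.0048]  x^+=[-1.1401, -0.9012]  P^+=[0.0884 0.0273; 0.0273 0.2523]
step 2: x^-=[-0.9095, -0.7551]  P^-=[0.3570 -0.0374; -0.0374 0.3629]  S=[0.4887 -0.0633; -0.0633 0.7800]  K=[0.7578 0.0867; -0.1751 0.4433]  nu=[3.1109, 0.1307]  x^+=[1.4592, -1.2421]  P^+=[0.0788 0.0177; 0.0177 0.1848]
step 3: x^-=[1.5952, -0.9499]  P^-=[0.3496 -0.0351; -0.0351 0.3192]  S=[0.4785 -0.0530; -0.0530 0.7369]  K=[0.7553 0.0826; -0.1677 0.4134]  nu=[1.2253, 3.5946]  x^+=[2.8176, 0.3308]  P^+=[0.0783 0.0161; 0.0161 0.1724]
step 4: x^-=[2.5890, 0.3492]  P^-=[0.3493 -0.0346; -0.0346 0.3112]  S=[0.4775 -0.0509; -0.0509 0.7291]  K=[0.7554 0.0819; -0.1658 0.4077]  nu=[0.2043, 2.2466]  x^+=[2.9274, 1.2312]  P^+=[0.0782 0.0159; 0.0159 0.1700]
step 5: x^-=[2.5302, 1.0727]  P^-=[0.3492 -0.0344; -0.0344 0.3096]  S=[0.4774 -0.0504; -0.0504 0.7276]  K=[0.7554 0.0818; -0.1654 0.4065]  nu=[-2.1949, -2.5376]  x^+=[0.6645, 0.4042]  P^+=[0.0782 0.0158; 0.0158 0.1695]

K[1,1] = 0.4065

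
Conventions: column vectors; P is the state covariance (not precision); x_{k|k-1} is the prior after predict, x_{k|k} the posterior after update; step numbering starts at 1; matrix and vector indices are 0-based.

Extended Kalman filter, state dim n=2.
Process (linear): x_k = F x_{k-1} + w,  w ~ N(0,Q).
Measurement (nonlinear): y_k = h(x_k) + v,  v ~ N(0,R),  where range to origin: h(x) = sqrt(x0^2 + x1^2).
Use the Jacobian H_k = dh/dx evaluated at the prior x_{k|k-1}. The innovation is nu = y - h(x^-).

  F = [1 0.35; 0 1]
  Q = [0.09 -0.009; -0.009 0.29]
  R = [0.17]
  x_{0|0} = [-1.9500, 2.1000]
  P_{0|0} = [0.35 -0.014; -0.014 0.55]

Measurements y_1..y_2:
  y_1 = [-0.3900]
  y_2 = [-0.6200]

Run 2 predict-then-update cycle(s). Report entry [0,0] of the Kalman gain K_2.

step 1: x^-=[-1.2150, 2.1000]  P^-=[0.4976 0.1695; 0.1695 0.8400]  H_jac=[-0.5008 0.8656]  S=[0.7772]  K=[-0.1318; 0.8263]  nu=[-2.8162]  x^+=[-0.8437, -0.2270]  P^+=[0.4841 0.2542; 0.2542 0.3093]
step 2: x^-=[-0.9232, -0.2270]  P^-=[0.7899 0.3534; 0.3534 0.5993]  H_jac=[-0.9711 -0.2388]  S=[1.1129]  K=[-0.7650; -0.4370]  nu=[-1.5707]  x^+=[0.2784, 0.4593]  P^+=[0.1385 -0.0186; -0.0186 0.3868]

K[0,0] = -0.7650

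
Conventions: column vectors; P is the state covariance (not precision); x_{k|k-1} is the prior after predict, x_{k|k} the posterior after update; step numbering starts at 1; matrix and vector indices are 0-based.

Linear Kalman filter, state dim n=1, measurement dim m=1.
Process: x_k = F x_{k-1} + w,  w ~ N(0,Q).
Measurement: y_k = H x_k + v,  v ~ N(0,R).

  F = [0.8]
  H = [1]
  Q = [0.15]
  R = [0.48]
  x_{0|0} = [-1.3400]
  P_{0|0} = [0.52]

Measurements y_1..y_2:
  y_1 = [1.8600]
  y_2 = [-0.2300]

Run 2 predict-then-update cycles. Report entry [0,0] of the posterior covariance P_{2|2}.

P_post[0,0] = 0.1861

step 1: x^-=[-1.0720]  P^-=[0.4828]  S=[0.9628]  K=[0.5015]  nu=[2.9320]  x^+=[0.3983]  P^+=[0.2407]
step 2: x^-=[0.3186]  P^-=[0.3040]  S=[0.7840]  K=[0.3878]  nu=[-0.5486]  x^+=[0.1059]  P^+=[0.1861]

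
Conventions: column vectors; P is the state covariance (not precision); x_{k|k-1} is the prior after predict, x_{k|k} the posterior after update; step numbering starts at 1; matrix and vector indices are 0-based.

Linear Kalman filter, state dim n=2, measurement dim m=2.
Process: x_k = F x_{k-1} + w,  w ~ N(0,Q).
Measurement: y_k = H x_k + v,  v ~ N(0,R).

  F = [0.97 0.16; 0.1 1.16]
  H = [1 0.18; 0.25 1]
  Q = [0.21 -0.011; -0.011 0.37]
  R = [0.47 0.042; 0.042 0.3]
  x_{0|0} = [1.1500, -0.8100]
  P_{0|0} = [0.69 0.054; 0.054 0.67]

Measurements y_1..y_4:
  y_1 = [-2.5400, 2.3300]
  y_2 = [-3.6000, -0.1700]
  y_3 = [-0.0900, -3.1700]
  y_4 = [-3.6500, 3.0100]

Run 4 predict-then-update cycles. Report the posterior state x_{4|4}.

x_post = [-2.3758, 1.7691]

step 1: x^-=[0.9859, -0.8246]  P^-=[0.8931 0.2419; 0.2419 1.2910]  S=[1.4920 0.7505; 0.7505 1.7678]  K=[0.6299 -0.0043; -0.0847 0.8005]  nu=[-3.3775, 2.9081]  x^+=[-1.1541, 1.7895]  P^+=[0.3051 -0.0511; -0.0511 0.2494]
step 2: x^-=[-0.8331, 1.9604]  P^-=[0.4876 0.0066; 0.0066 0.6967]  S=[0.9825 0.2962; 0.2962 1.0305]  K=[0.5035 -0.0200; -0.0766 0.6997]  nu=[-3.1198, -1.9221]  x^+=[-2.3654, 0.8544]  P^+=[0.2441 -0.0459; -0.0459 0.2182]
step 3: x^-=[-2.1577, 0.7546]  P^-=[0.4310 0.0008; 0.0008 0.6554]  S=[0.9225 0.2686; 0.2686 0.9827]  K=[0.4728 -0.0187; -0.0711 0.6865]  nu=[1.9319, -3.3852]  x^+=[-1.1809, -1.7068]  P^+=[0.2292 -0.0431; -0.0431 0.2137]
step 4: x^-=[-1.4185, -2.0980]  P^-=[0.4177 0.0018; 0.0018 0.6499]  S=[0.9094 0.2653; 0.2653 0.9769]  K=[0.4648 -0.0175; -0.0691 0.6845]  nu=[-1.8538, 5.4626]  x^+=[-2.3758, 1.7691]  P^+=[0.2253 -0.0421; -0.0421 0.2130]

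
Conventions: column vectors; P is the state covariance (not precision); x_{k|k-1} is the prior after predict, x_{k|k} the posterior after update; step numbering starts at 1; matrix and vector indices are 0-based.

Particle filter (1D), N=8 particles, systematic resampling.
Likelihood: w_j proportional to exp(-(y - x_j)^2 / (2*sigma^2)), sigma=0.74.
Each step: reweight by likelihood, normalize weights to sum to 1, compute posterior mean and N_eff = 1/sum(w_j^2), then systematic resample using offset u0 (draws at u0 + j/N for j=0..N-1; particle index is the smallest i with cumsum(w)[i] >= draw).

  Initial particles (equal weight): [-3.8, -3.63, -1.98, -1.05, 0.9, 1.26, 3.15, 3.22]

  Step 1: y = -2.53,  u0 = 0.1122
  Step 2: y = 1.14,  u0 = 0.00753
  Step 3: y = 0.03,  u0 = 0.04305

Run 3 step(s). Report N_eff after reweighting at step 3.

step 1: w=[0.1576, 0.2277, 0.5216, 0.0930, 0.0000, 0.0000, 0.0000, 0.0000]  mean=-2.5561  Neff=2.7980  idx=[0, 1, 1, 2, 2, 2, 2, 3]
step 2: w=[0.0000, 0.0000, 0.0000, 0.0105, 0.0105, 0.0105, 0.0105, 0.9578]  mean=-1.0892  Neff=1.0895  idx=[3, 7, 7, 7, 7, 7, 7, 7]
step 3: w=[0.0103, 0.1414, 0.1414, 0.1414, 0.1414, 0.1414, 0.1414, 0.1414]  mean=-1.0595  Neff=7.1404  idx=[1, 2, 3, 3, 4, 5, 6, 7]

N_eff = 7.1404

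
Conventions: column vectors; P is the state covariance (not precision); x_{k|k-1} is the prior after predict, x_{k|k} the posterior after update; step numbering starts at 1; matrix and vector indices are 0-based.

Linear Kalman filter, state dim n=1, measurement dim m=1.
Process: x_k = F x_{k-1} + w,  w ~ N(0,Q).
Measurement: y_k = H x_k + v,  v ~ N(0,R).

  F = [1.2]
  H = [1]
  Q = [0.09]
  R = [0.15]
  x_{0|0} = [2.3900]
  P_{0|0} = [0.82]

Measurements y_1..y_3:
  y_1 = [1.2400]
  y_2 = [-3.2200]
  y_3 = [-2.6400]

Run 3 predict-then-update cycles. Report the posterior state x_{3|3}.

x_post = [-2.3181]

step 1: x^-=[2.8680]  P^-=[1.2708]  S=[1.4208]  K=[0.8944]  nu=[-1.6280]  x^+=[1.4119]  P^+=[0.1342]
step 2: x^-=[1.6942]  P^-=[0.2832]  S=[0.4332]  K=[0.6537]  nu=[-4.9143]  x^+=[-1.5184]  P^+=[0.0981]
step 3: x^-=[-1.8220]  P^-=[0.2312]  S=[0.3812]  K=[0.6065]  nu=[-0.8180]  x^+=[-2.3181]  P^+=[0.0910]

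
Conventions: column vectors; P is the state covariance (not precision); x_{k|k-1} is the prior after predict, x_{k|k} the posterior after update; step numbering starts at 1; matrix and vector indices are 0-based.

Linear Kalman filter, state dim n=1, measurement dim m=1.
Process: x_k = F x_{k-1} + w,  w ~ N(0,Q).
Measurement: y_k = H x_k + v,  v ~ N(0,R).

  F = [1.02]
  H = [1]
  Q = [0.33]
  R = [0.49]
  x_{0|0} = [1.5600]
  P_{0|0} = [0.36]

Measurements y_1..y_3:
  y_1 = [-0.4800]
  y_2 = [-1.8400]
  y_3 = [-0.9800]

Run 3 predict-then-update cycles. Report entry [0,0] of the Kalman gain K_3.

K[0,0] = 0.5573

step 1: x^-=[1.5912]  P^-=[0.7045]  S=[1.1945]  K=[0.5898]  nu=[-2.0712]  x^+=[0.3696]  P^+=[0.2890]
step 2: x^-=[0.3770]  P^-=[0.6307]  S=[1.1207]  K=[0.5628]  nu=[-2.2170]  x^+=[-0.8707]  P^+=[0.2758]
step 3: x^-=[-0.8881]  P^-=[0.6169]  S=[1.1069]  K=[0.5573]  nu=[-0.0919]  x^+=[-0.9393]  P^+=[0.2731]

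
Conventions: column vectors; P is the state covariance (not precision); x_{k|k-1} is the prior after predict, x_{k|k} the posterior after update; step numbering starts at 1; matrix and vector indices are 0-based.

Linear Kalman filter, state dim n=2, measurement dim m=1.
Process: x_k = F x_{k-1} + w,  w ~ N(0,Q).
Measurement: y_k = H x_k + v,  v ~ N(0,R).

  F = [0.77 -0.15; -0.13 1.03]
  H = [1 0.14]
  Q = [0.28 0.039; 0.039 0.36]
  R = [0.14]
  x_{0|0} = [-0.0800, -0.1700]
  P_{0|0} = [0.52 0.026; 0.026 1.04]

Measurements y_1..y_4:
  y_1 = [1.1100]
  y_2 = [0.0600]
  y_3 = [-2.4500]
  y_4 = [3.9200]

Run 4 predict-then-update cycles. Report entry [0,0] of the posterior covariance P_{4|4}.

P_post[0,0] = 0.1792

step 1: x^-=[-0.0361, -0.1647]  P^-=[0.6057 -0.1526; -0.1526 1.4652]  S=[0.7317]  K=[0.7986; 0.0718]  nu=[1.1692]  x^+=[0.8976, -0.0808]  P^+=[0.1390 -0.1945; -0.1945 1.4614]
step 2: x^-=[0.7033, -0.1999]  P^-=[0.4403 -0.3588; -0.3588 1.9648]  S=[0.5183]  K=[0.7525; -0.1615]  nu=[-0.6153]  x^+=[0.2403, -0.1005]  P^+=[0.1468 -0.2958; -0.2958 1.9513]
step 3: x^-=[0.2001, -0.1348]  P^-=[0.4792 -0.5175; -0.5175 2.5118]  S=[0.5236]  K=[0.7770; -0.3168]  nu=[-2.6312]  x^+=[-1.8443, 0.6988]  P^+=[0.1632 -0.3887; -0.3887 2.4593]
step 4: x^-=[-1.5249, 0.9596]  P^-=[0.5219 -0.6731; -0.6731 3.0759]  S=[0.5337]  K=[0.8013; -0.4544]  nu=[5.3106]  x^+=[2.7304, -1.4534]  P^+=[0.1792 -0.4788; -0.4788 2.9657]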